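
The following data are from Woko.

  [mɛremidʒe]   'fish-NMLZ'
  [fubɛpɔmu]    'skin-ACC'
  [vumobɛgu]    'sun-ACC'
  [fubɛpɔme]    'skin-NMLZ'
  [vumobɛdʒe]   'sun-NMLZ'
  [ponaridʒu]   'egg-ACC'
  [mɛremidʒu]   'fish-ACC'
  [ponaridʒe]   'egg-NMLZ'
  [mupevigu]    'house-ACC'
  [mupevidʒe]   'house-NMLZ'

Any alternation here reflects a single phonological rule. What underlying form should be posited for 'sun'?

/vumobɛg/

'sun' shows [dʒ] ~ [g] at the end of the stem ([vumobɛdʒe] vs [vumobɛgu]).
If /dʒ/ were underlying and a rule turned it into [g] before the ACC suffix, 'egg' would also alternate; but it has [dʒ] in both [ponaridʒe] and [ponaridʒu].
The alternation reflects palatalization before a front vowel: /g/ becomes palato-alveolar [dʒ] before a front vowel. /g/ is underlying.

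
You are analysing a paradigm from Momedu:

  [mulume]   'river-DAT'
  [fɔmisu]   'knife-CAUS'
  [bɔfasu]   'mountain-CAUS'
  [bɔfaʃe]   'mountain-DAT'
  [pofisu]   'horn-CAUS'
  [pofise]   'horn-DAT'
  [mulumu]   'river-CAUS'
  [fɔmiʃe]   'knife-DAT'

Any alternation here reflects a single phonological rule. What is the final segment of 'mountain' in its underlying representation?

/ʃ/

'mountain' shows [s] ~ [ʃ] at the end of the stem ([bɔfasu] vs [bɔfaʃe]).
The stem 'horn' ([pofisu], [pofise]) shows [s] unchanged in both environments, so [s] cannot be basic with [ʃ] derived before the DAT suffix.
So /ʃ/ is underlying, and a rule of depalatalization — palato-alveolar /ʃ/ becomes [s] when no front vowel follows — gives [s].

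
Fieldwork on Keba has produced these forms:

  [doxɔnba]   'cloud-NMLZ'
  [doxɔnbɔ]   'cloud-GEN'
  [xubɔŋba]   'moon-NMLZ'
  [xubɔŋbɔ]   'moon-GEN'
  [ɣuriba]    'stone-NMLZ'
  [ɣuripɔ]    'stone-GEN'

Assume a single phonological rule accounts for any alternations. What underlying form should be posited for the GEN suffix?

/-pɔ/

The GEN morpheme has two allomorphs, [-bɔ] and [-pɔ].
By contrast the NMLZ suffix keeps its initial [b] throughout — that segment must be underlying.
The GEN suffix is therefore /-pɔ/ underlyingly, with post-nasal voicing: voiceless stops become voiced after a nasal.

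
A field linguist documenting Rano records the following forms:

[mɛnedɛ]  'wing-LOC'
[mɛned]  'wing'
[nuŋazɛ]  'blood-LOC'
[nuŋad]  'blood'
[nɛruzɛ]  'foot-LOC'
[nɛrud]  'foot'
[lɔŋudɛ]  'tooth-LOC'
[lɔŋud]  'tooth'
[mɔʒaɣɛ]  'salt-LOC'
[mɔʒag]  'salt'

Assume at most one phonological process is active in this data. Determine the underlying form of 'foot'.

The stem for 'foot' ends in [z] in [nɛruzɛ] but [d] in [nɛrud].
But 'tooth' keeps [d] in both environments ([lɔŋudɛ], [lɔŋud]), so there is no rule changing /d/ to [z] before the LOC suffix.
The alternation reflects word-final hardening: voiced fricatives become stops word-finally. /z/ is underlying.
The underlying form of 'foot' is therefore /nɛruz/.

/nɛruz/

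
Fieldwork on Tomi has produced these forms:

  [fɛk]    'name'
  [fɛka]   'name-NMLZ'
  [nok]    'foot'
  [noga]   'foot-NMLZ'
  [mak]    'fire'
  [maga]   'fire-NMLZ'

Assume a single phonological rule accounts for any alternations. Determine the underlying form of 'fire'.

/mag/

The root 'fire' surfaces as [mak] and [maga], with a stem-final [k] ~ [g] alternation.
The stem 'name' ([fɛk], [fɛka]) shows [k] unchanged in both environments, so [k] cannot be basic with [g] derived before the NMLZ suffix.
The underlying segment must be /g/; voiced obstruents become voiceless word-finally, yielding [k] there.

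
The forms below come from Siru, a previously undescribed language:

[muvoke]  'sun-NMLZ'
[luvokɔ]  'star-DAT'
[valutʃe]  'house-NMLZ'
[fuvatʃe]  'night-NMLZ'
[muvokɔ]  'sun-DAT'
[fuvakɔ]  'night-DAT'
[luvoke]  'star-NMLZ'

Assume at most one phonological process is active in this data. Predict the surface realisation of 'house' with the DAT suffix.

[valukɔ]

The root 'night' surfaces as [fuvatʃe] and [fuvakɔ], with a stem-final [tʃ] ~ [k] alternation.
If /k/ were underlying and a rule turned it into [tʃ] before the NMLZ suffix, 'sun' would also alternate; but it has [k] in both [muvoke] and [muvokɔ].
The alternation reflects depalatalization: palato-alveolar /tʃ/ becomes [k] when no front vowel follows. /tʃ/ is underlying.
The one attested form of 'house', [valutʃe], shows underlying /valutʃ/. Applying the same rule when no front vowel follows gives [valukɔ].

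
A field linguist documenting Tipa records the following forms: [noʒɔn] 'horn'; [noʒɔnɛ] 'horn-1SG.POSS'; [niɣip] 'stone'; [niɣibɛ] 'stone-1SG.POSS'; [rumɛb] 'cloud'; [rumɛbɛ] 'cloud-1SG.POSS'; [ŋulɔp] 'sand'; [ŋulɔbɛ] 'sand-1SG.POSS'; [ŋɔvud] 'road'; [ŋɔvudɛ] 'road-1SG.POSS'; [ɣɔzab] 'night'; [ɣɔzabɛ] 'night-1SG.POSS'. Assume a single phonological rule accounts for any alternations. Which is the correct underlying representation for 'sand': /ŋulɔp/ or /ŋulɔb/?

'sand' shows [p] ~ [b] at the end of the stem ([ŋulɔp] vs [ŋulɔbɛ]).
The stem 'night' ([ɣɔzab], [ɣɔzabɛ]) shows [b] unchanged in both environments, so [b] cannot be basic with [p] derived in isolation.
Therefore /p/ is basic and [b] is derived by intervocalic voicing (voiceless stops become voiced between vowels).

/ŋulɔp/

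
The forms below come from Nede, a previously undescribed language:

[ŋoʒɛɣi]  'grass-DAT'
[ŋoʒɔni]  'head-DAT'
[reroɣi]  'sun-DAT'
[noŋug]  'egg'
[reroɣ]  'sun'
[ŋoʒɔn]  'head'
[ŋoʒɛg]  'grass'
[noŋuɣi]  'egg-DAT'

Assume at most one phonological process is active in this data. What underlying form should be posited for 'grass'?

/ŋoʒɛg/

'grass' shows [g] ~ [ɣ] at the end of the stem ([ŋoʒɛg] vs [ŋoʒɛɣi]).
But 'sun' keeps [ɣ] in both environments ([reroɣ], [reroɣi]), so there is no rule changing /ɣ/ to [g] in isolation.
The alternation reflects intervocalic spirantization: voiced stops become fricatives between vowels. /g/ is underlying.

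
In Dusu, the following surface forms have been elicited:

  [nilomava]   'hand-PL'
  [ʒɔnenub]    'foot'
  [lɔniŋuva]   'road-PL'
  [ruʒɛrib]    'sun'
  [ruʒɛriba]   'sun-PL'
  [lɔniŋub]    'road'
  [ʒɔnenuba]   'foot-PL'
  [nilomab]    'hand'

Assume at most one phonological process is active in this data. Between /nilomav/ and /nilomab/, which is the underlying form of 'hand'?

In [nilomab] and [nilomava] the final segment of 'hand' alternates: [b] ~ [v].
But 'sun' keeps [b] in both environments ([ruʒɛrib], [ruʒɛriba]), so there is no rule changing /b/ to [v] before the PL suffix.
The underlying segment must be /v/; voiced fricatives become stops word-finally, yielding [b] there.

/nilomav/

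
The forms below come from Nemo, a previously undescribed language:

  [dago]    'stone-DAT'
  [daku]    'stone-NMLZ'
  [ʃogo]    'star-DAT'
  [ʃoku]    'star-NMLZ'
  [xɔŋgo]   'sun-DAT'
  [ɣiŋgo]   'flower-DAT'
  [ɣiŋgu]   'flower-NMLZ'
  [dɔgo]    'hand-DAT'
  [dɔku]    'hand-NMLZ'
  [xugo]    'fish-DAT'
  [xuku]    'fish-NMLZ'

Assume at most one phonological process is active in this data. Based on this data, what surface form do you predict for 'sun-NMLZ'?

The NMLZ suffix surfaces as [-gu] and [-ku], depending on the final segment of the stem.
By contrast the DAT suffix keeps its initial [g] throughout — that segment must be underlying.
So the underlying form is /-ku/, and voiceless stops become voiced after a nasal.
After 'sun', which ends in a nasal, the suffix surfaces as [-gu], giving [xɔŋgu].

[xɔŋgu]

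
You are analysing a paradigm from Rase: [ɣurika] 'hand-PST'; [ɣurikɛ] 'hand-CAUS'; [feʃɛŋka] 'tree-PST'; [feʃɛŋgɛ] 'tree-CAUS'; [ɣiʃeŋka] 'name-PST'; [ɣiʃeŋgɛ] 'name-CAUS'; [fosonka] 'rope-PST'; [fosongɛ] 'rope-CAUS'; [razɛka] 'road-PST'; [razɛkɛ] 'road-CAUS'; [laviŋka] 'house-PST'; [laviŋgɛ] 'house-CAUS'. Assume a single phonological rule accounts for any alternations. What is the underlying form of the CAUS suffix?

The CAUS suffix surfaces as [-gɛ] and [-kɛ], depending on the final segment of the stem.
By contrast the PST suffix keeps its initial [k] throughout — that segment must be underlying.
So the underlying form is /-gɛ/, and voiced stops become voiceless after a vowel.

/-gɛ/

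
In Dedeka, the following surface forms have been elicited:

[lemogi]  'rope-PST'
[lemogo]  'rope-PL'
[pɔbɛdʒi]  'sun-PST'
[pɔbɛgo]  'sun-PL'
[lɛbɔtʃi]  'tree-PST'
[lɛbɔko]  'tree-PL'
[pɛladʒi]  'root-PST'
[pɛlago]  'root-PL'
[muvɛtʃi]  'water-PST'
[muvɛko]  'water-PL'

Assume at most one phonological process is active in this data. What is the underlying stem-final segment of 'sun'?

The root 'sun' surfaces as [pɔbɛdʒi] and [pɔbɛgo], with a stem-final [dʒ] ~ [g] alternation.
The stem 'rope' ([lemogi], [lemogo]) shows [g] unchanged in both environments, so [g] cannot be basic with [dʒ] derived before the PST suffix.
So /dʒ/ is underlying, and a rule of depalatalization — palato-alveolar /tʃ/ and /dʒ/ become [k] and [g] when no front vowel follows — gives [g].

/dʒ/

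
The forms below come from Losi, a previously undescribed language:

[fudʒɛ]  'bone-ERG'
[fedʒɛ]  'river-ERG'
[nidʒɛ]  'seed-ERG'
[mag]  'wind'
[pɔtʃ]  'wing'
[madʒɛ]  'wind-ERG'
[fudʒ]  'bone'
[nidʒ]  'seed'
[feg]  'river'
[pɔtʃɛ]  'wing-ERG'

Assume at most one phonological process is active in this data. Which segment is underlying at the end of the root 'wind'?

/g/

'wind' shows [g] ~ [dʒ] at the end of the stem ([mag] vs [madʒɛ]).
But 'bone' keeps [dʒ] in both environments ([fudʒ], [fudʒɛ]), so there is no rule changing /dʒ/ to [g] in isolation.
The underlying segment must be /g/; /g/ becomes palato-alveolar [dʒ] before a front vowel, yielding [dʒ] there.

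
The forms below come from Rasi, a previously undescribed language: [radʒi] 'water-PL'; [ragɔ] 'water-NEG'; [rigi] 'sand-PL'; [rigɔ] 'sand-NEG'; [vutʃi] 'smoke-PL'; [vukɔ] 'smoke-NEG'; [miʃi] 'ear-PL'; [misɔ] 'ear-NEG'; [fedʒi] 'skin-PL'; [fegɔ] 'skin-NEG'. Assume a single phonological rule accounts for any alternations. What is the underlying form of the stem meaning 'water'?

The root 'water' surfaces as [radʒi] and [ragɔ], with a stem-final [dʒ] ~ [g] alternation.
But 'sand' keeps [g] in both environments ([rigi], [rigɔ]), so there is no rule changing /g/ to [dʒ] before the PL suffix.
So /dʒ/ is underlying, and a rule of depalatalization — palato-alveolar /tʃ/, /dʒ/ and /ʃ/ become [k], [g] and [s] when no front vowel follows — gives [g].

/radʒ/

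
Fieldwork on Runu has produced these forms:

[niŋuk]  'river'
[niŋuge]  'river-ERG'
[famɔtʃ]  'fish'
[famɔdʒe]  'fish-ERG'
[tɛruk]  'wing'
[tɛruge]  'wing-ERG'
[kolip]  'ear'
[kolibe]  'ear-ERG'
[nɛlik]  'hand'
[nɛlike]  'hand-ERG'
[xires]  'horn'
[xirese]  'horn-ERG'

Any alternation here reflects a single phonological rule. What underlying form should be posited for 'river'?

/niŋug/

The root 'river' surfaces as [niŋuk] and [niŋuge], with a stem-final [k] ~ [g] alternation.
But 'hand' keeps [k] in both environments ([nɛlik], [nɛlike]), so there is no rule changing /k/ to [g] before the ERG suffix.
The underlying segment must be /g/; voiced obstruents become voiceless word-finally, yielding [k] there.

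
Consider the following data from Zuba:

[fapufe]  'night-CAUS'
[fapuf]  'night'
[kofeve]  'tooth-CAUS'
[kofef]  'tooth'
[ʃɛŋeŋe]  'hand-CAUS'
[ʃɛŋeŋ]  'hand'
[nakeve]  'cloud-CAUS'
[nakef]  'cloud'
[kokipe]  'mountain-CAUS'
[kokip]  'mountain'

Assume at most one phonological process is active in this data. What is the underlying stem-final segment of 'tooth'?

/v/

The root 'tooth' surfaces as [kofeve] and [kofef], with a stem-final [v] ~ [f] alternation.
But 'night' keeps [f] in both environments ([fapufe], [fapuf]), so there is no rule changing /f/ to [v] before the CAUS suffix.
The underlying segment must be /v/; voiced obstruents become voiceless word-finally, yielding [f] there.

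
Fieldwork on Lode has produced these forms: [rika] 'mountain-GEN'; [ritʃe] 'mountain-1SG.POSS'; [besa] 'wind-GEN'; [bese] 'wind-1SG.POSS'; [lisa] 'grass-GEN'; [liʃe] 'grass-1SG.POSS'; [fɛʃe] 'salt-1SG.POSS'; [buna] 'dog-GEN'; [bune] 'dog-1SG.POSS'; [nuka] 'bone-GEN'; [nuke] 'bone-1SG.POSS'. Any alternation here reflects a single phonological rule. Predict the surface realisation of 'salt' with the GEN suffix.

The stem for 'grass' ends in [s] in [lisa] but [ʃ] in [liʃe].
Compare 'wind', with invariant [s] in [besa] and [bese]: an analysis with underlying /s/ and a rule producing [ʃ] before the 1SG.POSS suffix would wrongly predict alternation here too.
So /ʃ/ is underlying, and a rule of depalatalization — palato-alveolar /tʃ/ and /ʃ/ become [k] and [s] when no front vowel follows — gives [s].
The one attested form of 'salt', [fɛʃe], shows underlying /fɛʃ/. Applying the same rule when no front vowel follows gives [fɛsa].

[fɛsa]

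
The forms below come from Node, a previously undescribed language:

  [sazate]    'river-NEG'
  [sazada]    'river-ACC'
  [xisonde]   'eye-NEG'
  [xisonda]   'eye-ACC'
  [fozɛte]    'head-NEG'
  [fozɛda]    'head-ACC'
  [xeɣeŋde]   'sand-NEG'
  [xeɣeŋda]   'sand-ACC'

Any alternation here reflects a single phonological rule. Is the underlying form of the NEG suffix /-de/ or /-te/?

The NEG morpheme has two allomorphs, [-de] and [-te].
By contrast the ACC suffix keeps its initial [d] throughout — that segment must be underlying.
So the underlying form is /-te/, and voiceless stops become voiced after a nasal.

/-te/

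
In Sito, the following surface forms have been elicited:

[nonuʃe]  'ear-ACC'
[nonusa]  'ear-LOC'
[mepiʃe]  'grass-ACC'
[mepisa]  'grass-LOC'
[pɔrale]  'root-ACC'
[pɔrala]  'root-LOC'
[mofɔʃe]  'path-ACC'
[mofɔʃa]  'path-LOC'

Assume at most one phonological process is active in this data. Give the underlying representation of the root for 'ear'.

The stem for 'ear' ends in [ʃ] in [nonuʃe] but [s] in [nonusa].
Compare 'path', with invariant [ʃ] in [mofɔʃe] and [mofɔʃa]: an analysis with underlying /ʃ/ and a rule producing [s] before the LOC suffix would wrongly predict alternation here too.
So /s/ is underlying, and a rule of palatalization before a front vowel — /s/ becomes palato-alveolar [ʃ] before a front vowel — gives [ʃ].

/nonus/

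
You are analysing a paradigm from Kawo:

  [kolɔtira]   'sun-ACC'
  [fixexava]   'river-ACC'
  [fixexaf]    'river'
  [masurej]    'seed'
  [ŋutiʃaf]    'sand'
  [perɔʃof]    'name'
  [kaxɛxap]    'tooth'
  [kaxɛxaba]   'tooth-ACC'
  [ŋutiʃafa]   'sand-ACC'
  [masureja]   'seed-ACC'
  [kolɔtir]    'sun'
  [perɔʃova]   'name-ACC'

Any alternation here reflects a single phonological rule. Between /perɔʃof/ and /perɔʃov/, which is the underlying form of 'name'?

In [perɔʃof] and [perɔʃova] the final segment of 'name' alternates: [f] ~ [v].
Compare 'sand', with invariant [f] in [ŋutiʃaf] and [ŋutiʃafa]: an analysis with underlying /f/ and a rule producing [v] before the ACC suffix would wrongly predict alternation here too.
So /v/ is underlying, and a rule of word-final obstruent devoicing — voiced obstruents become voiceless word-finally — gives [f].

/perɔʃov/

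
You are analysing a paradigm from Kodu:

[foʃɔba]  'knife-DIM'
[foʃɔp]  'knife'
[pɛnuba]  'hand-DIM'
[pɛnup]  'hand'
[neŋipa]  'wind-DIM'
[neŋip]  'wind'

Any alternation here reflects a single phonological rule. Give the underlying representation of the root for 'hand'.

/pɛnub/

The root 'hand' surfaces as [pɛnuba] and [pɛnup], with a stem-final [b] ~ [p] alternation.
Compare 'wind', with invariant [p] in [neŋipa] and [neŋip]: an analysis with underlying /p/ and a rule producing [b] before the DIM suffix would wrongly predict alternation here too.
Therefore /b/ is basic and [p] is derived by word-final obstruent devoicing (voiced obstruents become voiceless word-finally).
So 'hand' = /pɛnub/.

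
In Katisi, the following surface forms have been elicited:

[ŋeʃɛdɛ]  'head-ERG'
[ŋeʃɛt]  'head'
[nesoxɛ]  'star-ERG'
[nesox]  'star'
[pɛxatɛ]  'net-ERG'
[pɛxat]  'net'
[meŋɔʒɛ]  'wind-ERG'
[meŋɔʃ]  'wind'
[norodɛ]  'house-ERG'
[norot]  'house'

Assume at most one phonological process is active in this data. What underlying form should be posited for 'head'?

The root 'head' surfaces as [ŋeʃɛdɛ] and [ŋeʃɛt], with a stem-final [d] ~ [t] alternation.
But 'net' keeps [t] in both environments ([pɛxatɛ], [pɛxat]), so there is no rule changing /t/ to [d] before the ERG suffix.
The alternation reflects word-final obstruent devoicing: voiced obstruents become voiceless word-finally. /d/ is underlying.
The underlying form of 'head' is therefore /ŋeʃɛd/.

/ŋeʃɛd/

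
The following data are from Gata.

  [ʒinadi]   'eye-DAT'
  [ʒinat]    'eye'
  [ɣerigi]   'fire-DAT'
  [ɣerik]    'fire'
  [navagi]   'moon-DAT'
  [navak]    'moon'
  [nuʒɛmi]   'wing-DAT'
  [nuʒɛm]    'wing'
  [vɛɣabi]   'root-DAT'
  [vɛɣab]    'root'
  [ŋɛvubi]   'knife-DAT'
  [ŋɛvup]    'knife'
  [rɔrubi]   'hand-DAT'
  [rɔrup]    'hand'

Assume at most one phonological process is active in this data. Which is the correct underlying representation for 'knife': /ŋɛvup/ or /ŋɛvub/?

The stem for 'knife' ends in [b] in [ŋɛvubi] but [p] in [ŋɛvup].
Compare 'root', with invariant [b] in [vɛɣabi] and [vɛɣab]: an analysis with underlying /b/ and a rule producing [p] in isolation would wrongly predict alternation here too.
So /p/ is underlying, and a rule of intervocalic voicing — voiceless stops become voiced between vowels — gives [b].

/ŋɛvup/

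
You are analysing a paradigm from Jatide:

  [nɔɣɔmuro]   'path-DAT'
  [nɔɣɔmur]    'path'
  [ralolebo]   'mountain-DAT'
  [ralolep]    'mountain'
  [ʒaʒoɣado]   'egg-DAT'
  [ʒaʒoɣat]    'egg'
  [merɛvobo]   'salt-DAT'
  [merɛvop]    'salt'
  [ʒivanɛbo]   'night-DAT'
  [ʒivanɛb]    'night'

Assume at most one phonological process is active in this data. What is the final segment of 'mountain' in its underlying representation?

'mountain' shows [b] ~ [p] at the end of the stem ([ralolebo] vs [ralolep]).
If /b/ were underlying and a rule turned it into [p] in isolation, 'night' would also alternate; but it has [b] in both [ʒivanɛbo] and [ʒivanɛb].
Therefore /p/ is basic and [b] is derived by intervocalic voicing (voiceless stops become voiced between vowels).

/p/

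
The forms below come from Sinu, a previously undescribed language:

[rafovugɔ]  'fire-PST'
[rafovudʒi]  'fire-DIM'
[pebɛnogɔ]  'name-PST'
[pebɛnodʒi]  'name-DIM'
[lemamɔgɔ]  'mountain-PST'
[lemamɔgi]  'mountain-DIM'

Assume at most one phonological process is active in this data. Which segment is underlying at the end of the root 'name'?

/dʒ/

'name' shows [g] ~ [dʒ] at the end of the stem ([pebɛnogɔ] vs [pebɛnodʒi]).
The stem 'mountain' ([lemamɔgɔ], [lemamɔgi]) shows [g] unchanged in both environments, so [g] cannot be basic with [dʒ] derived before the DIM suffix.
The underlying segment must be /dʒ/; palato-alveolar /dʒ/ becomes [g] when no front vowel follows, yielding [g] there.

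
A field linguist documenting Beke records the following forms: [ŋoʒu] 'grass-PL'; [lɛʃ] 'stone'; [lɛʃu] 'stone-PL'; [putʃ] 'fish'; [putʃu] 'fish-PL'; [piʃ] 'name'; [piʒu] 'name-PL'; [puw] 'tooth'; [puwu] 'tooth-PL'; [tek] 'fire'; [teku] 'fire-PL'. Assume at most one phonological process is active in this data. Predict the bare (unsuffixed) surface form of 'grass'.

The stem for 'name' ends in [ʃ] in [piʃ] but [ʒ] in [piʒu].
But 'stone' keeps [ʃ] in both environments ([lɛʃ], [lɛʃu]), so there is no rule changing /ʃ/ to [ʒ] before the PL suffix.
The underlying segment must be /ʒ/; voiced obstruents become voiceless word-finally, yielding [ʃ] there.
From [ŋoʒu] the stem 'grass' is /ŋoʒ/; word-finally this yields [ŋoʃ].

[ŋoʃ]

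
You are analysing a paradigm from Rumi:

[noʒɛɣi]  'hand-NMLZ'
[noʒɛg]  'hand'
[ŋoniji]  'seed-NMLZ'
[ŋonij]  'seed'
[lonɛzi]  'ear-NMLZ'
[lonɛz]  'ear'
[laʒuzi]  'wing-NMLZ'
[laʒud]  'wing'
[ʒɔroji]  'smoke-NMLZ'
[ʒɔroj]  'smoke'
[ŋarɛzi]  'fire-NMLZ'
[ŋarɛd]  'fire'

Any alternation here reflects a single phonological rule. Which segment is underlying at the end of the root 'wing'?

/d/

The stem for 'wing' ends in [z] in [laʒuzi] but [d] in [laʒud].
The stem 'ear' ([lonɛzi], [lonɛz]) shows [z] unchanged in both environments, so [z] cannot be basic with [d] derived in isolation.
The underlying segment must be /d/; voiced stops become fricatives between vowels, yielding [z] there.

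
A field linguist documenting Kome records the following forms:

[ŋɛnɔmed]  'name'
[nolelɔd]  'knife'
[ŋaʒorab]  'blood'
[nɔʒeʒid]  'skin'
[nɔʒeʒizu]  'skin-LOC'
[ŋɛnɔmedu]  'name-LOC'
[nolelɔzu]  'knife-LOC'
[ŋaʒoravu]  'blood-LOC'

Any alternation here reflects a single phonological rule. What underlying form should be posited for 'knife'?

/nolelɔz/

'knife' shows [z] ~ [d] at the end of the stem ([nolelɔzu] vs [nolelɔd]).
But 'name' keeps [d] in both environments ([ŋɛnɔmedu], [ŋɛnɔmed]), so there is no rule changing /d/ to [z] before the LOC suffix.
So /z/ is underlying, and a rule of word-final hardening — voiced fricatives become stops word-finally — gives [d].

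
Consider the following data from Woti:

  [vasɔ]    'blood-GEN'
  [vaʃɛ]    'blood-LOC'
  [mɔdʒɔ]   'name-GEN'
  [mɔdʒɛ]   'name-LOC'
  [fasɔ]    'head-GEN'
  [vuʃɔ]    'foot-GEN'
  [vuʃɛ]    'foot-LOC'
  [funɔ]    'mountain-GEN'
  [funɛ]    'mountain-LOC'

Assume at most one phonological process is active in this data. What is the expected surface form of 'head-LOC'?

In [vasɔ] and [vaʃɛ] the final segment of 'blood' alternates: [s] ~ [ʃ].
Compare 'foot', with invariant [ʃ] in [vuʃɔ] and [vuʃɛ]: an analysis with underlying /ʃ/ and a rule producing [s] before the GEN suffix would wrongly predict alternation here too.
The underlying segment must be /s/; /s/ becomes palato-alveolar [ʃ] before a front vowel, yielding [ʃ] there.
From [fasɔ] the stem 'head' is /fas/; before a front vowel this yields [faʃɛ].

[faʃɛ]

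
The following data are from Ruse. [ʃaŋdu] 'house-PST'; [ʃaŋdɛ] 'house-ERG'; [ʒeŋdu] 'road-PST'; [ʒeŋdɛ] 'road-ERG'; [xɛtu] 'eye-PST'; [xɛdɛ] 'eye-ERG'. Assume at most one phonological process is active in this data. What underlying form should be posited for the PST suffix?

/-tu/

The PST suffix surfaces as [-du] and [-tu], depending on the final segment of the stem.
By contrast the ERG suffix keeps its initial [d] throughout — that segment must be underlying.
So the underlying form is /-tu/, and voiceless stops become voiced after a nasal.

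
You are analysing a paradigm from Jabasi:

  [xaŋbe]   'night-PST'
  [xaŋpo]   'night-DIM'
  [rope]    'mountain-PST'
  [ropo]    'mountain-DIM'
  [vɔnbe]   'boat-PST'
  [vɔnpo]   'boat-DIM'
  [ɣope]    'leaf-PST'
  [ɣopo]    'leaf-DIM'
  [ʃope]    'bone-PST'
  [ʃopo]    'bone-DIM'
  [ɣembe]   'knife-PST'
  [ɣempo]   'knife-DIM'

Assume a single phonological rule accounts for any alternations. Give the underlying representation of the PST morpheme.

/-be/

The PST suffix surfaces as [-be] and [-pe], depending on the final segment of the stem.
By contrast the DIM suffix keeps its initial [p] throughout — that segment must be underlying.
So the underlying form is /-be/, and voiced stops become voiceless after a vowel.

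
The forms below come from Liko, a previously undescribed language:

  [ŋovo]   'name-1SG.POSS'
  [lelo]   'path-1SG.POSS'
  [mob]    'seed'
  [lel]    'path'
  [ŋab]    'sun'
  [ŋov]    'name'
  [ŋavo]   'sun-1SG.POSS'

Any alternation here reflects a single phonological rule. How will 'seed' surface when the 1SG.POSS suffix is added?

'sun' shows [b] ~ [v] at the end of the stem ([ŋab] vs [ŋavo]).
But 'name' keeps [v] in both environments ([ŋov], [ŋovo]), so there is no rule changing /v/ to [b] in isolation.
The alternation reflects intervocalic spirantization: voiced stops become fricatives between vowels. /b/ is underlying.
The one attested form of 'seed', [mob], shows underlying /mob/. Applying the same rule between vowels gives [movo].

[movo]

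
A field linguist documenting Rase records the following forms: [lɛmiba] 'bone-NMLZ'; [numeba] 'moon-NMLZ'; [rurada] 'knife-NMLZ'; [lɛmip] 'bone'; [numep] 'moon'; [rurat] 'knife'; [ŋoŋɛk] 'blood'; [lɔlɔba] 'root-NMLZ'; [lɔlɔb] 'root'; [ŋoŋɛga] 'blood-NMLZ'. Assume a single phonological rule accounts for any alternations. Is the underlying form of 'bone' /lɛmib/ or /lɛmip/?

'bone' shows [p] ~ [b] at the end of the stem ([lɛmip] vs [lɛmiba]).
If /b/ were underlying and a rule turned it into [p] in isolation, 'root' would also alternate; but it has [b] in both [lɔlɔb] and [lɔlɔba].
So /p/ is underlying, and a rule of intervocalic voicing — voiceless stops become voiced between vowels — gives [b].

/lɛmip/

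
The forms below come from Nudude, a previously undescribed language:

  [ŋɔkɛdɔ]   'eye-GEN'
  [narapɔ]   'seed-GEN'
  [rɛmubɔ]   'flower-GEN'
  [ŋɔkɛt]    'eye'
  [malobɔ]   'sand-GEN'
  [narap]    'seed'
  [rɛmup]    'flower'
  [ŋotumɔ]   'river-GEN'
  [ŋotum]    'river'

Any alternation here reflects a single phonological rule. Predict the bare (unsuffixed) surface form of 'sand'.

[malop]

'flower' shows [p] ~ [b] at the end of the stem ([rɛmup] vs [rɛmubɔ]).
But 'seed' keeps [p] in both environments ([narap], [narapɔ]), so there is no rule changing /p/ to [b] before the GEN suffix.
Therefore /b/ is basic and [p] is derived by word-final obstruent devoicing (voiced obstruents become voiceless word-finally).
From [malobɔ] the stem 'sand' is /malob/; word-finally this yields [malop].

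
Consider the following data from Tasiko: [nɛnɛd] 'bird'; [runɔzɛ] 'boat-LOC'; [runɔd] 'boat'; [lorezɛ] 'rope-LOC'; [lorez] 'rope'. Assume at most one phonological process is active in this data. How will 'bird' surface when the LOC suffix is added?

[nɛnɛzɛ]

'boat' shows [z] ~ [d] at the end of the stem ([runɔzɛ] vs [runɔd]).
If /z/ were underlying and a rule turned it into [d] in isolation, 'rope' would also alternate; but it has [z] in both [lorezɛ] and [lorez].
So /d/ is underlying, and a rule of intervocalic spirantization — voiced stops become fricatives between vowels — gives [z].
From [nɛnɛd] the stem 'bird' is /nɛnɛd/; between vowels this yields [nɛnɛzɛ].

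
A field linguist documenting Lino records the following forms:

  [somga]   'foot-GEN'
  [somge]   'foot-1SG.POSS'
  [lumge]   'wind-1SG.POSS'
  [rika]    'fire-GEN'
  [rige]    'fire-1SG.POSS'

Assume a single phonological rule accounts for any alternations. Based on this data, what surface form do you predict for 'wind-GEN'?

[lumga]

The GEN suffix surfaces as [-ga] and [-ka], depending on the final segment of the stem.
The 1SG.POSS suffix, which begins with [g], is invariant after every stem; so [g] is not altered by any rule here.
The GEN suffix is therefore /-ka/ underlyingly, with post-nasal voicing: voiceless stops become voiced after a nasal.
After 'wind', which ends in a nasal, the suffix surfaces as [-ga], giving [lumga].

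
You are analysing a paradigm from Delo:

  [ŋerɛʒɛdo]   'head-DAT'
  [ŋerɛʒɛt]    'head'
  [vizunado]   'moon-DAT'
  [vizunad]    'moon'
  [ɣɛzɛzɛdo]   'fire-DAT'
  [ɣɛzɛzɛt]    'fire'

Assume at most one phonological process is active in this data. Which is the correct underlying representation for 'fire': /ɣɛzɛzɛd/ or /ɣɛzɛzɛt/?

The stem for 'fire' ends in [d] in [ɣɛzɛzɛdo] but [t] in [ɣɛzɛzɛt].
But 'moon' keeps [d] in both environments ([vizunado], [vizunad]), so there is no rule changing /d/ to [t] in isolation.
The underlying segment must be /t/; voiceless stops become voiced between vowels, yielding [d] there.

/ɣɛzɛzɛt/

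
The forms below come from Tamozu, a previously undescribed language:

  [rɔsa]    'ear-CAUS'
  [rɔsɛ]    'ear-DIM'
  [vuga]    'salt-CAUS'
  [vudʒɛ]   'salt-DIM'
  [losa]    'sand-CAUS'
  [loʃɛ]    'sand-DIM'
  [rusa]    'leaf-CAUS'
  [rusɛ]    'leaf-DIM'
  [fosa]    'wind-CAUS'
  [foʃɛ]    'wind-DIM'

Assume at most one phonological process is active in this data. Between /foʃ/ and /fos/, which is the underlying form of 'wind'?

The root 'wind' surfaces as [fosa] and [foʃɛ], with a stem-final [s] ~ [ʃ] alternation.
The stem 'leaf' ([rusa], [rusɛ]) shows [s] unchanged in both environments, so [s] cannot be basic with [ʃ] derived before the DIM suffix.
So /ʃ/ is underlying, and a rule of depalatalization — palato-alveolar /dʒ/ and /ʃ/ become [g] and [s] when no front vowel follows — gives [s].

/foʃ/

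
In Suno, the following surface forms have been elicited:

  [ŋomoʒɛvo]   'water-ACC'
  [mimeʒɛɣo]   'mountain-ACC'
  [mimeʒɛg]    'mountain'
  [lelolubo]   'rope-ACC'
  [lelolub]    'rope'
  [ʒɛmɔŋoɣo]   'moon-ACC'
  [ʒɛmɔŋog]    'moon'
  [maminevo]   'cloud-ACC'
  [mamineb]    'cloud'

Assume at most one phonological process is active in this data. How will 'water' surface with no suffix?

The root 'cloud' surfaces as [maminevo] and [mamineb], with a stem-final [v] ~ [b] alternation.
If /b/ were underlying and a rule turned it into [v] before the ACC suffix, 'rope' would also alternate; but it has [b] in both [lelolubo] and [lelolub].
So /v/ is underlying, and a rule of word-final hardening — voiced fricatives become stops word-finally — gives [b].
The one attested form of 'water', [ŋomoʒɛvo], shows underlying /ŋomoʒɛv/. Applying the same rule word-finally gives [ŋomoʒɛb].

[ŋomoʒɛb]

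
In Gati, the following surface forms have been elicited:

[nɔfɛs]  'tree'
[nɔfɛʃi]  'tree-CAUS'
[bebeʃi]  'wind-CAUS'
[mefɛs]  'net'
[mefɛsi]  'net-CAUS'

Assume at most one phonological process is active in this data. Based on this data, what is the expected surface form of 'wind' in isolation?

The stem for 'tree' ends in [s] in [nɔfɛs] but [ʃ] in [nɔfɛʃi].
But 'net' keeps [s] in both environments ([mefɛs], [mefɛsi]), so there is no rule changing /s/ to [ʃ] before the CAUS suffix.
So /ʃ/ is underlying, and a rule of depalatalization — palato-alveolar /ʃ/ becomes [s] when no front vowel follows — gives [s].
From [bebeʃi] the stem 'wind' is /bebeʃ/; when no front vowel follows this yields [bebes].

[bebes]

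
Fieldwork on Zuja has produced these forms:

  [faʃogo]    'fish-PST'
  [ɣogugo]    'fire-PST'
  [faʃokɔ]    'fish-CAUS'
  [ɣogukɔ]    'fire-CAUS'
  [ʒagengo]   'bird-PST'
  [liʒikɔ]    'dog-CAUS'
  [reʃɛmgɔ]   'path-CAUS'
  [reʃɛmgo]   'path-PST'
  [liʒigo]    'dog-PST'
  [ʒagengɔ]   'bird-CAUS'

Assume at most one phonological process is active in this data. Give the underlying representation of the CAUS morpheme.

The CAUS morpheme has two allomorphs, [-gɔ] and [-kɔ].
By contrast the PST suffix keeps its initial [g] throughout — that segment must be underlying.
So the underlying form is /-kɔ/, and voiceless stops become voiced after a nasal.

/-kɔ/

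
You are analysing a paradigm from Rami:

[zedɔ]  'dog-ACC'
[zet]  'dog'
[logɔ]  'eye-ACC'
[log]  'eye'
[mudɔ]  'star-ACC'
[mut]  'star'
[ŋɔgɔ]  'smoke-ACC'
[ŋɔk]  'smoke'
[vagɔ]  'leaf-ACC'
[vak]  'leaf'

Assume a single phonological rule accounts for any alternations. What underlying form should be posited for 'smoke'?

/ŋɔk/

In [ŋɔgɔ] and [ŋɔk] the final segment of 'smoke' alternates: [g] ~ [k].
But 'eye' keeps [g] in both environments ([logɔ], [log]), so there is no rule changing /g/ to [k] in isolation.
So /k/ is underlying, and a rule of intervocalic voicing — voiceless stops become voiced between vowels — gives [g].
The underlying form of 'smoke' is therefore /ŋɔk/.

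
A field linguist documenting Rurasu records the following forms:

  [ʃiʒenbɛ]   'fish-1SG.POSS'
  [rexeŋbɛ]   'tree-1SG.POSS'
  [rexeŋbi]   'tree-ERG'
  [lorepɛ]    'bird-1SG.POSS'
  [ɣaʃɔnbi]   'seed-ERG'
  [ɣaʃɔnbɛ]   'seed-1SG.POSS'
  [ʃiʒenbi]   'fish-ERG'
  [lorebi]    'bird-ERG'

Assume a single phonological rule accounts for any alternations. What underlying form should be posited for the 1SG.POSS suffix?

/-pɛ/

The 1SG.POSS suffix surfaces as [-bɛ] and [-pɛ], depending on the final segment of the stem.
The ERG suffix, which begins with [b], is invariant after every stem; so [b] is not altered by any rule here.
So the underlying form is /-pɛ/, and voiceless stops become voiced after a nasal.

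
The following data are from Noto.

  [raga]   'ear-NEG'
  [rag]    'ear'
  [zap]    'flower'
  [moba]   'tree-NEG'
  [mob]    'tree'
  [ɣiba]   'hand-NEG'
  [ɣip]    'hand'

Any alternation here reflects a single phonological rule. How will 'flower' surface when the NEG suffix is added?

[zaba]

'hand' shows [b] ~ [p] at the end of the stem ([ɣiba] vs [ɣip]).
The stem 'tree' ([moba], [mob]) shows [b] unchanged in both environments, so [b] cannot be basic with [p] derived in isolation.
Therefore /p/ is basic and [b] is derived by intervocalic voicing (voiceless stops become voiced between vowels).
The one attested form of 'flower', [zap], shows underlying /zap/. Applying the same rule between vowels gives [zaba].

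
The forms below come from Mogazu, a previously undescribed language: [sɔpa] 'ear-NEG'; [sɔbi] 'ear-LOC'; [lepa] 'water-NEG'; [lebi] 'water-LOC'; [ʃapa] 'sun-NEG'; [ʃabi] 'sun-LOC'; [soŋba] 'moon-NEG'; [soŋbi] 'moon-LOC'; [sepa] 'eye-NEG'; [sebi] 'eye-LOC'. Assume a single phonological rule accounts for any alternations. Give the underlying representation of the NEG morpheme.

/-pa/

The NEG suffix surfaces as [-ba] and [-pa], depending on the final segment of the stem.
The LOC suffix, which begins with [b], is invariant after every stem; so [b] is not altered by any rule here.
The NEG suffix is therefore /-pa/ underlyingly, with post-nasal voicing: voiceless stops become voiced after a nasal.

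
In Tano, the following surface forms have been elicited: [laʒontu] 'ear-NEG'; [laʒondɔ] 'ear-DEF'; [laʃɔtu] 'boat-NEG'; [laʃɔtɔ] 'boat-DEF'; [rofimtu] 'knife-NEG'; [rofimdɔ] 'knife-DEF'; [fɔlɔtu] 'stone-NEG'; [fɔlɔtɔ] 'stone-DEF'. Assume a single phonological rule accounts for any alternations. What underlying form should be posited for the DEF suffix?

/-dɔ/

The DEF morpheme has two allomorphs, [-dɔ] and [-tɔ].
By contrast the NEG suffix keeps its initial [t] throughout — that segment must be underlying.
So the underlying form is /-dɔ/, and voiced stops become voiceless after a vowel.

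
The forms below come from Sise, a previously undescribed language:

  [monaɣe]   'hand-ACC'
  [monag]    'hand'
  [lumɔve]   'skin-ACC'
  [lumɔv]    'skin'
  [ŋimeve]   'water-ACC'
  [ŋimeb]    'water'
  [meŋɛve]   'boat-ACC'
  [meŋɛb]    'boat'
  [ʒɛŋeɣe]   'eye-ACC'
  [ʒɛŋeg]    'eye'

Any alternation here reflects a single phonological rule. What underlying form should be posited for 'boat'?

In [meŋɛve] and [meŋɛb] the final segment of 'boat' alternates: [v] ~ [b].
Compare 'skin', with invariant [v] in [lumɔve] and [lumɔv]: an analysis with underlying /v/ and a rule producing [b] in isolation would wrongly predict alternation here too.
So /b/ is underlying, and a rule of intervocalic spirantization — voiced stops become fricatives between vowels — gives [v].
So 'boat' = /meŋɛb/.

/meŋɛb/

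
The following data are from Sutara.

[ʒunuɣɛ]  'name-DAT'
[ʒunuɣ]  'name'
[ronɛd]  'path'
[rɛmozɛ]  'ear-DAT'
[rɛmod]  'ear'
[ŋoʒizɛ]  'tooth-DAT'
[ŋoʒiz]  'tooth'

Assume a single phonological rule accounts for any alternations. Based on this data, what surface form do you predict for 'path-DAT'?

[ronɛzɛ]

'ear' shows [z] ~ [d] at the end of the stem ([rɛmozɛ] vs [rɛmod]).
If /z/ were underlying and a rule turned it into [d] in isolation, 'tooth' would also alternate; but it has [z] in both [ŋoʒizɛ] and [ŋoʒiz].
The underlying segment must be /d/; voiced stops become fricatives between vowels, yielding [z] there.
The one attested form of 'path', [ronɛd], shows underlying /ronɛd/. Applying the same rule between vowels gives [ronɛzɛ].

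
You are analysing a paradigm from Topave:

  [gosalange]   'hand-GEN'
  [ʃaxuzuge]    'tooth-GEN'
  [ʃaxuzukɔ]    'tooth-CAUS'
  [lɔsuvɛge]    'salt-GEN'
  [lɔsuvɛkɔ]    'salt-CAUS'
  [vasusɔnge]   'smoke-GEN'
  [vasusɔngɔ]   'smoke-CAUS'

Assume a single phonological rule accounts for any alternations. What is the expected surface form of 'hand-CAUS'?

The CAUS morpheme has two allomorphs, [-gɔ] and [-kɔ].
By contrast the GEN suffix keeps its initial [g] throughout — that segment must be underlying.
The CAUS suffix is therefore /-kɔ/ underlyingly, with post-nasal voicing: voiceless stops become voiced after a nasal.
After 'hand', which ends in a nasal, the suffix surfaces as [-gɔ], giving [gosalangɔ].

[gosalangɔ]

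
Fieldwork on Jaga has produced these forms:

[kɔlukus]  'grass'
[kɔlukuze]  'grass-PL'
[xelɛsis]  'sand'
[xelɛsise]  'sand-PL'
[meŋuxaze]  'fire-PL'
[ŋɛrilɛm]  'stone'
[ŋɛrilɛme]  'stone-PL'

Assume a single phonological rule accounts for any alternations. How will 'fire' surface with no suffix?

[meŋuxas]

The root 'grass' surfaces as [kɔlukus] and [kɔlukuze], with a stem-final [s] ~ [z] alternation.
The stem 'sand' ([xelɛsis], [xelɛsise]) shows [s] unchanged in both environments, so [s] cannot be basic with [z] derived before the PL suffix.
The underlying segment must be /z/; voiced obstruents become voiceless word-finally, yielding [s] there.
The one attested form of 'fire', [meŋuxaze], shows underlying /meŋuxaz/. Applying the same rule word-finally gives [meŋuxas].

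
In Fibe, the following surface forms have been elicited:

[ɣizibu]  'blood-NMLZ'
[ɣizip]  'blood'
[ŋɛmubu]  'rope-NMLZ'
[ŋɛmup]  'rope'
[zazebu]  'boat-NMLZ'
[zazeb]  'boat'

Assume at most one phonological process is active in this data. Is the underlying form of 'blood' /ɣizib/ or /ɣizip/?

/ɣizip/

'blood' shows [b] ~ [p] at the end of the stem ([ɣizibu] vs [ɣizip]).
Compare 'boat', with invariant [b] in [zazebu] and [zazeb]: an analysis with underlying /b/ and a rule producing [p] in isolation would wrongly predict alternation here too.
Therefore /p/ is basic and [b] is derived by intervocalic voicing (voiceless stops become voiced between vowels).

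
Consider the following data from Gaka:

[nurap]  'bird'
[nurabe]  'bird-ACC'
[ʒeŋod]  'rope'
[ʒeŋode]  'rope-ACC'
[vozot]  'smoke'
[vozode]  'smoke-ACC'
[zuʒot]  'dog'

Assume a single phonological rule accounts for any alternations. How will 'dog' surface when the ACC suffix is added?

[zuʒode]

The stem for 'smoke' ends in [t] in [vozot] but [d] in [vozode].
The stem 'rope' ([ʒeŋod], [ʒeŋode]) shows [d] unchanged in both environments, so [d] cannot be basic with [t] derived in isolation.
So /t/ is underlying, and a rule of intervocalic voicing — voiceless stops become voiced between vowels — gives [d].
From [zuʒot] the stem 'dog' is /zuʒot/; between vowels this yields [zuʒode].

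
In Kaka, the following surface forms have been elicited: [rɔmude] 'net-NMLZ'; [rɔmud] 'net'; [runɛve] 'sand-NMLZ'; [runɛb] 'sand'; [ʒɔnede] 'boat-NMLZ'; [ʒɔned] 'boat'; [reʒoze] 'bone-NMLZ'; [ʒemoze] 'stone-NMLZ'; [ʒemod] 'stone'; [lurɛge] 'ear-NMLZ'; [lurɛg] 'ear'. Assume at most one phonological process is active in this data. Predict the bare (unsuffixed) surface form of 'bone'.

[reʒod]

In [ʒemoze] and [ʒemod] the final segment of 'stone' alternates: [z] ~ [d].
Compare 'net', with invariant [d] in [rɔmude] and [rɔmud]: an analysis with underlying /d/ and a rule producing [z] before the NMLZ suffix would wrongly predict alternation here too.
The alternation reflects word-final hardening: voiced fricatives become stops word-finally. /z/ is underlying.
The one attested form of 'bone', [reʒoze], shows underlying /reʒoz/. Applying the same rule word-finally gives [reʒod].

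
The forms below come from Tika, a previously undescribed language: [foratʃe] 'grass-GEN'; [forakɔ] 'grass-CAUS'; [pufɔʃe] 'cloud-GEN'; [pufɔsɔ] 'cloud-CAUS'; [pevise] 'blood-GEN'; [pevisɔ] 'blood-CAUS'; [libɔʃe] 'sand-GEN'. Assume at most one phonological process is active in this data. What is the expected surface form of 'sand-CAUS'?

The root 'cloud' surfaces as [pufɔʃe] and [pufɔsɔ], with a stem-final [ʃ] ~ [s] alternation.
If /s/ were underlying and a rule turned it into [ʃ] before the GEN suffix, 'blood' would also alternate; but it has [s] in both [pevise] and [pevisɔ].
Therefore /ʃ/ is basic and [s] is derived by depalatalization (palato-alveolar /tʃ/ and /ʃ/ become [k] and [s] when no front vowel follows).
From [libɔʃe] the stem 'sand' is /libɔʃ/; when no front vowel follows this yields [libɔsɔ].

[libɔsɔ]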